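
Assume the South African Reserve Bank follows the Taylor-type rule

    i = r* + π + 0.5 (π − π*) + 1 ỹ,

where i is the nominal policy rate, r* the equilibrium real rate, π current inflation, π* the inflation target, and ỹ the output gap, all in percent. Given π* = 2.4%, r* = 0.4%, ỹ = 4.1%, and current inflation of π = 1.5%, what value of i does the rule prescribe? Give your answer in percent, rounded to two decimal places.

i = 0.4 + 1.5 + 0.5 × (1.5 − 2.4) + 1 × 4.1
   = 0.4 + 1.5 − 0.45 + 4.1 = 5.55

5.55%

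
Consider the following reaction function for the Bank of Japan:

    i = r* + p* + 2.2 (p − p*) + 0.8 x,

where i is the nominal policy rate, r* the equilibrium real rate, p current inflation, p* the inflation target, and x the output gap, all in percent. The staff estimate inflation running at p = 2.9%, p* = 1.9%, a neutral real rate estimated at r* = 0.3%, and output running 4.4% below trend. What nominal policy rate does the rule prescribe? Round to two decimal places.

0.88%

Output 4.4% below potential → x = -4.4.
i = 0.3 + 1.9 + 2.2 × (2.9 − 1.9) + 0.8 × (-4.4)
   = 0.3 + 1.9 + 2.2 − 3.52 = 0.88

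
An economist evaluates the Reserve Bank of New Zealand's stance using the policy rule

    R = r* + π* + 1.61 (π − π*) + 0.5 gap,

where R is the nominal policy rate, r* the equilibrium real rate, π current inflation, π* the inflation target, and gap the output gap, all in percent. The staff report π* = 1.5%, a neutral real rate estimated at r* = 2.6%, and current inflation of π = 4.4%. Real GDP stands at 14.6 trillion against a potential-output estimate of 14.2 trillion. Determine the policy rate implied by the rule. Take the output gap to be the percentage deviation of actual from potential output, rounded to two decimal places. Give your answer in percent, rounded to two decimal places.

10.18%

Output gap = 100 × (14.6 − 14.2) / 14.2 = 2.82%.
R = 2.60 + 1.50 + 1.61 × (4.40 − 1.50) + 0.5 × 2.82
   = 2.60 + 1.5 + 4.669 + 1.41 = 10.18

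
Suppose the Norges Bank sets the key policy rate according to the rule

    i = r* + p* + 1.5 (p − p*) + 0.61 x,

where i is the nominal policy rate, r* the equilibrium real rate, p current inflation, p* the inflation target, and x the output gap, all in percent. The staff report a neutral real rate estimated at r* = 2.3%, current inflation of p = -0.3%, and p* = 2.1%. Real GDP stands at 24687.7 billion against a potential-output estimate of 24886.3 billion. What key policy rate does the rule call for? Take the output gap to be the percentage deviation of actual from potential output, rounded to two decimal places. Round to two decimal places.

Output gap = 100 × (24687.7 − 24886.3) / 24886.3 = -0.80%.
i = 2.30 + 2.10 + 1.5 × (-0.30 − 2.10) + 0.61 × (-0.80)
   = 2.30 + 2.1 − 3.6 − 0.488 = 0.31

0.31%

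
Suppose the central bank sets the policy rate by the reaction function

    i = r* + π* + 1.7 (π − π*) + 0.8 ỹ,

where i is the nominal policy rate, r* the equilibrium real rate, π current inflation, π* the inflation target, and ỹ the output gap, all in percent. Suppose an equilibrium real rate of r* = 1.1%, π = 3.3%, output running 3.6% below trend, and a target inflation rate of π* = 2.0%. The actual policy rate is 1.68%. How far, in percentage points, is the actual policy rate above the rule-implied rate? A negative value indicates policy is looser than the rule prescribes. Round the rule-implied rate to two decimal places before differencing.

Output 3.6% below potential → ỹ = -3.6.
i = 1.1 + 2.0 + 1.7 × (3.3 − 2.0) + 0.8 × (-3.6)
   = 1.1 + 2 + 2.21 − 2.88 = 2.43
Deviation = 1.68 − 2.43 = -0.75 pp.

-0.75 pp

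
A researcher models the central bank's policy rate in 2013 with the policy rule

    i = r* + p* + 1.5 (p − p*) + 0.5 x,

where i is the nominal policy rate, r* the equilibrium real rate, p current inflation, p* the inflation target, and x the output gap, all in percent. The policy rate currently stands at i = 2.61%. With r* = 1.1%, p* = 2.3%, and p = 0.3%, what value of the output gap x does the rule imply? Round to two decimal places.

4.42%

0.5 x = 2.61 − 1.1 − 2.3 − 1.5 × (0.3 − 2.3) = 2.21
x = 2.21 / 0.5 = 4.42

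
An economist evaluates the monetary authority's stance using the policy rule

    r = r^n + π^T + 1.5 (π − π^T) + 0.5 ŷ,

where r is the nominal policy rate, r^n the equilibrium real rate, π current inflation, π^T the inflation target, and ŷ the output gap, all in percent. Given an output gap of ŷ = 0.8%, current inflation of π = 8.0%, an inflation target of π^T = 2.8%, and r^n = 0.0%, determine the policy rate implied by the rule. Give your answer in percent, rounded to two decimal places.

r = 0.0 + 2.8 + 1.5 × (8.0 − 2.8) + 0.5 × 0.8
   = 0.0 + 2.8 + 7.8 + 0.4 = 11.00

11.00%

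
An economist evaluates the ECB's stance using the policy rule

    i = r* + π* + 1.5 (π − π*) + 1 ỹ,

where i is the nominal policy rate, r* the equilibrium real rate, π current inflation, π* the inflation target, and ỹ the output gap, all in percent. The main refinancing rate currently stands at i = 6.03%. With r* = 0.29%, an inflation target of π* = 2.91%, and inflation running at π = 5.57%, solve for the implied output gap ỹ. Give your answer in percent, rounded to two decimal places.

1 ỹ = 6.03 − 0.29 − 2.91 − 1.5 × (5.57 − 2.91) = -1.16
ỹ = -1.16 / 1 = -1.16

-1.16%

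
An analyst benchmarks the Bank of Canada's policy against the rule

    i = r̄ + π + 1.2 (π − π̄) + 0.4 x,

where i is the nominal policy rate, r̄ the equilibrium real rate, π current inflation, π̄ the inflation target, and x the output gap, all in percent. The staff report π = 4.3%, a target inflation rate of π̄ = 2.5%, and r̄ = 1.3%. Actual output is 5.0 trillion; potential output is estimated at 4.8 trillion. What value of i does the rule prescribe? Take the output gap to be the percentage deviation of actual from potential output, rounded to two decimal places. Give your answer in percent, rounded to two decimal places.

Output gap = 100 × (5.0 − 4.8) / 4.8 = 4.17%.
i = 1.30 + 4.30 + 1.2 × (4.30 − 2.50) + 0.4 × 4.17
   = 1.30 + 4.3 + 2.16 + 1.668 = 9.43

9.43%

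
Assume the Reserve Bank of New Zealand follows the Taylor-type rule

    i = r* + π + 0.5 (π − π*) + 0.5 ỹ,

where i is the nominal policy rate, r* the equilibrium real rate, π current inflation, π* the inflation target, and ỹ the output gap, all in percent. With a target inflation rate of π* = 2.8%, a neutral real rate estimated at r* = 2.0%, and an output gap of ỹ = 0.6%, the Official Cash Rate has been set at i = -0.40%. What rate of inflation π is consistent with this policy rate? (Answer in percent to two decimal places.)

Collecting π: i = r* + (1 + 0.5) π − 0.5 π* + 0.5 ỹ
1.5 π = -0.40 − 2.0 + 0.5 × 2.8 − 0.5 × 0.6 = -1.3
π = -1.3 / 1.5 = -0.87

-0.87%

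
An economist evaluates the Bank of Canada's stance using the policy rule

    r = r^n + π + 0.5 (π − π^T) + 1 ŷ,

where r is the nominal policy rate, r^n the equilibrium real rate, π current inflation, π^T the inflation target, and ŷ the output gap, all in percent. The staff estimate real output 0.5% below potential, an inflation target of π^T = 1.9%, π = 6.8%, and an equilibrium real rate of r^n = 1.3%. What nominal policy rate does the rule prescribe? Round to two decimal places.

Output 0.5% below potential → ŷ = -0.5.
r = 1.3 + 6.8 + 0.5 × (6.8 − 1.9) + 1 × (-0.5)
   = 1.3 + 6.8 + 2.45 − 0.5 = 10.05

10.05%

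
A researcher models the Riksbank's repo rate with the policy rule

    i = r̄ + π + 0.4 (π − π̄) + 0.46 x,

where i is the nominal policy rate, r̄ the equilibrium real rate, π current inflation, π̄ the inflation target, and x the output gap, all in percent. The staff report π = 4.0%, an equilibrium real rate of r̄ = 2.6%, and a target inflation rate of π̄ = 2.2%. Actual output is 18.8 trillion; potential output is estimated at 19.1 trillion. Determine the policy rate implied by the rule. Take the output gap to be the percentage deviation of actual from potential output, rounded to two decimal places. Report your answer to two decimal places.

6.60%

Output gap = 100 × (18.8 − 19.1) / 19.1 = -1.57%.
i = 2.60 + 4.00 + 0.4 × (4.00 − 2.20) + 0.46 × (-1.57)
   = 2.60 + 4 + 0.72 − 0.7222 = 6.60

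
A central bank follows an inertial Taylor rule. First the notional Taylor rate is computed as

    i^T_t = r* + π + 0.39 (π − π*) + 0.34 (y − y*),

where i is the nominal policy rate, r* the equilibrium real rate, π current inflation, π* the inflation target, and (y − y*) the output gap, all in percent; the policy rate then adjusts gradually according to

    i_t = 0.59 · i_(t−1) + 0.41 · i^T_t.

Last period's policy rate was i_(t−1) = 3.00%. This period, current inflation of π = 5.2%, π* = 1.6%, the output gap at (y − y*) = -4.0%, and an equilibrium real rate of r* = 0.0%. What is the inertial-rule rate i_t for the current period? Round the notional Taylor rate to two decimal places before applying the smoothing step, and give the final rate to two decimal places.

3.92%

i^T_t = 0.0 + 5.2 + 0.39 × (5.2 − 1.6) + 0.34 × (-4.0)
   = 0.0 + 5.2 + 1.404 − 1.36 = 5.24
i_t = 0.59 × 3.00 + 0.41 × 5.24 = 1.77 + 2.1484 = 3.92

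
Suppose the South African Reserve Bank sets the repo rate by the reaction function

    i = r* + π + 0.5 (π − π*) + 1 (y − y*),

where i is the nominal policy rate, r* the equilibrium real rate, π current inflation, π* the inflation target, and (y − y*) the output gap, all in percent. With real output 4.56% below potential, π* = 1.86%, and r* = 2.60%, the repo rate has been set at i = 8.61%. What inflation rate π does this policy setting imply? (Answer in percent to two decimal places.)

7.67%

Output 4.56% below potential → (y − y*) = -4.56.
Collecting π: i = r* + (1 + 0.5) π − 0.5 π* + 1 (y − y*)
1.5 π = 8.61 − 2.60 + 0.5 × 1.86 − 1 × (-4.56) = 11.5
π = 11.5 / 1.5 = 7.67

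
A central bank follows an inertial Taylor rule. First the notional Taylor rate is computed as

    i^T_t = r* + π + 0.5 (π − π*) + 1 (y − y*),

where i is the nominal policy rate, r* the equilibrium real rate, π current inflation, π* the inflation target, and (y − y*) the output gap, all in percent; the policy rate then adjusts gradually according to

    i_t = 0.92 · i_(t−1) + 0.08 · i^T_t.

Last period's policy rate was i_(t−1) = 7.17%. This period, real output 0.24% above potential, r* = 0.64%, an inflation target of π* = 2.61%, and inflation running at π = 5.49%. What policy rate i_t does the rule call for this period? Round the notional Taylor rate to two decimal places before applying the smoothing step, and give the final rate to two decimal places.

7.22%

Output 0.24% above potential → (y − y*) = 0.24.
i^T_t = 0.64 + 5.49 + 0.5 × (5.49 − 2.61) + 1 × 0.24
   = 0.64 + 5.49 + 1.44 + 0.24 = 7.81
i_t = 0.92 × 7.17 + 0.08 × 7.81 = 6.5964 + 0.6248 = 7.22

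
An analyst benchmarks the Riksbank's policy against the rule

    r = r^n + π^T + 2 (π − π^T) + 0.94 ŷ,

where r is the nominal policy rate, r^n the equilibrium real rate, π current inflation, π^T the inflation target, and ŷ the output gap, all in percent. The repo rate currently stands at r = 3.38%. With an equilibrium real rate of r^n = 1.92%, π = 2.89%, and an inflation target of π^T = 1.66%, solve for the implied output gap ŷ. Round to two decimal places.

0.94 ŷ = 3.38 − 1.92 − 1.66 − 2 × (2.89 − 1.66) = -2.66
ŷ = -2.66 / 0.94 = -2.83

-2.83%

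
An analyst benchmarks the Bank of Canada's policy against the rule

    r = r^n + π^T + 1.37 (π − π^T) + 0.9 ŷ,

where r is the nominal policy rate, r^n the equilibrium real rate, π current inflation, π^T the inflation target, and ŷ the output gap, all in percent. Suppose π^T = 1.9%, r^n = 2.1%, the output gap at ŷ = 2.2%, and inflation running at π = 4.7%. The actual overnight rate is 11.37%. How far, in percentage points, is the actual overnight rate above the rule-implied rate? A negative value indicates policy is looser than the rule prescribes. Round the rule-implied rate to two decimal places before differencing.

1.55 pp

r = 2.1 + 1.9 + 1.37 × (4.7 − 1.9) + 0.9 × 2.2
   = 2.1 + 1.9 + 3.836 + 1.98 = 9.82
Deviation = 11.37 − 9.82 = 1.55 pp.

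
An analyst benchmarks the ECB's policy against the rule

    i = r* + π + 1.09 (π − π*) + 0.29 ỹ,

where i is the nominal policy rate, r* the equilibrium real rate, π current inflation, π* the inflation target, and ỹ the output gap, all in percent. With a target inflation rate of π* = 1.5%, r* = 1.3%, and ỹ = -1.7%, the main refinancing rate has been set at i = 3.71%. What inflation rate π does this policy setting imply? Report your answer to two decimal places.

2.17%

Collecting π: i = r* + (1 + 1.09) π − 1.09 π* + 0.29 ỹ
2.09 π = 3.71 − 1.3 + 1.09 × 1.5 − 0.29 × (-1.7) = 4.538
π = 4.538 / 2.09 = 2.17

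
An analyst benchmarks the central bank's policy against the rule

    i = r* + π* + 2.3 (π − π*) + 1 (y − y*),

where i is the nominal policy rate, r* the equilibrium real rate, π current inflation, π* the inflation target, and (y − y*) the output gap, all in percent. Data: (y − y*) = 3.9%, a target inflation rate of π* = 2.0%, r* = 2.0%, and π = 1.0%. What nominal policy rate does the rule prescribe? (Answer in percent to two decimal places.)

i = 2.0 + 2.0 + 2.3 × (1.0 − 2.0) + 1 × 3.9
   = 2.0 + 2 − 2.3 + 3.9 = 5.60

5.60%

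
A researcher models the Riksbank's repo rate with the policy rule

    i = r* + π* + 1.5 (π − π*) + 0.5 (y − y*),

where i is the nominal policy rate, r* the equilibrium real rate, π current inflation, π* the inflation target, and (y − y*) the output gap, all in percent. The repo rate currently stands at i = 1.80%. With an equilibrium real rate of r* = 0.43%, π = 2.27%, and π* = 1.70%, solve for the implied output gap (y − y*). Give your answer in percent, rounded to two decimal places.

-2.37%

0.5 (y − y*) = 1.80 − 0.43 − 1.70 − 1.5 × (2.27 − 1.70) = -1.185
(y − y*) = -1.185 / 0.5 = -2.37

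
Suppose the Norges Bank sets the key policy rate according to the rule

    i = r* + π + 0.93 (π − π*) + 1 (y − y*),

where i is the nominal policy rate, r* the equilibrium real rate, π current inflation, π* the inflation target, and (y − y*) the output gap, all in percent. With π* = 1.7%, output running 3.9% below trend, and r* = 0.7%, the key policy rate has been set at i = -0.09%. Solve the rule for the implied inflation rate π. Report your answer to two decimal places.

Output 3.9% below potential → (y − y*) = -3.9.
Collecting π: i = r* + (1 + 0.93) π − 0.93 π* + 1 (y − y*)
1.93 π = -0.09 − 0.7 + 0.93 × 1.7 − 1 × (-3.9) = 4.691
π = 4.691 / 1.93 = 2.43

2.43%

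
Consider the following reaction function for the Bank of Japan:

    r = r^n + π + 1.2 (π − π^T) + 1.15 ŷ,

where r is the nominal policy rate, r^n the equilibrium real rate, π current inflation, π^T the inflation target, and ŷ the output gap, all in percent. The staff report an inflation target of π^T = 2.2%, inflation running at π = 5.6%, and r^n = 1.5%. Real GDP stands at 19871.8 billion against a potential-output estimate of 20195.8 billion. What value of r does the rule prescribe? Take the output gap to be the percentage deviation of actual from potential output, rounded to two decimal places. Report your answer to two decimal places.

Output gap = 100 × (19871.8 − 20195.8) / 20195.8 = -1.60%.
r = 1.50 + 5.60 + 1.2 × (5.60 − 2.20) + 1.15 × (-1.60)
   = 1.50 + 5.6 + 4.08 − 1.84 = 9.34

9.34%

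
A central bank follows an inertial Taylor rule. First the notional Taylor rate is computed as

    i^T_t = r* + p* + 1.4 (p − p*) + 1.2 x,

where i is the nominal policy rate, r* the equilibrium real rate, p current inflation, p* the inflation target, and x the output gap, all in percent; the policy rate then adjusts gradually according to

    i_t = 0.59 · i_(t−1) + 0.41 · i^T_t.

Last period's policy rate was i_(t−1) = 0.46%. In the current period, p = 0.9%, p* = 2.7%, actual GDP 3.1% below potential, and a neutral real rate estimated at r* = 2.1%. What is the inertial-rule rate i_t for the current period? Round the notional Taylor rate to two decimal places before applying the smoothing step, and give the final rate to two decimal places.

Output 3.1% below potential → x = -3.1.
i^T_t = 2.1 + 2.7 + 1.4 × (0.9 − 2.7) + 1.2 × (-3.1)
   = 2.1 + 2.7 − 2.52 − 3.72 = -1.44
i_t = 0.59 × 0.46 + 0.41 × (-1.44) = 0.2714 − 0.5904 = -0.32

-0.32%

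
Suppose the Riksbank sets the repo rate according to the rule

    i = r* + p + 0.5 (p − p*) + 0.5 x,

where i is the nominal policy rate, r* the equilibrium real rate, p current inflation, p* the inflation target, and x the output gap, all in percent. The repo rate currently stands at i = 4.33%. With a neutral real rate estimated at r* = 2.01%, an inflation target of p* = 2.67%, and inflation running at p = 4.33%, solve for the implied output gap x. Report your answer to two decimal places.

0.5 x = 4.33 − 2.01 − 4.33 − 0.5 × (4.33 − 2.67) = -2.84
x = -2.84 / 0.5 = -5.68

-5.68%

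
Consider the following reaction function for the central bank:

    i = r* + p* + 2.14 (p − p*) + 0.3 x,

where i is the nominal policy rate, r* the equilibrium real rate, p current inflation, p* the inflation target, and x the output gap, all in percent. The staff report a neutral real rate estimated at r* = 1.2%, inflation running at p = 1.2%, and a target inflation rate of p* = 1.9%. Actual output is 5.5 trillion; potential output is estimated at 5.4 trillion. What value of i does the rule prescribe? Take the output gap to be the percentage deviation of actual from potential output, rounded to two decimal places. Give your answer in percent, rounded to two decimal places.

2.16%

Output gap = 100 × (5.5 − 5.4) / 5.4 = 1.85%.
i = 1.20 + 1.90 + 2.14 × (1.20 − 1.90) + 0.3 × 1.85
   = 1.20 + 1.9 − 1.498 + 0.555 = 2.16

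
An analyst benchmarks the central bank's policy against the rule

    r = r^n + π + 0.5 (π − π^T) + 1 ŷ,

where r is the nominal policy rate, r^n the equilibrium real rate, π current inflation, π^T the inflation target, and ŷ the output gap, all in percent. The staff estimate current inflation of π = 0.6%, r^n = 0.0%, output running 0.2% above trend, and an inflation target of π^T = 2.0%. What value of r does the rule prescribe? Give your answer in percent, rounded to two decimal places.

0.10%

Output 0.2% above potential → ŷ = 0.2.
r = 0.0 + 0.6 + 0.5 × (0.6 − 2.0) + 1 × 0.2
   = 0.0 + 0.6 − 0.7 + 0.2 = 0.10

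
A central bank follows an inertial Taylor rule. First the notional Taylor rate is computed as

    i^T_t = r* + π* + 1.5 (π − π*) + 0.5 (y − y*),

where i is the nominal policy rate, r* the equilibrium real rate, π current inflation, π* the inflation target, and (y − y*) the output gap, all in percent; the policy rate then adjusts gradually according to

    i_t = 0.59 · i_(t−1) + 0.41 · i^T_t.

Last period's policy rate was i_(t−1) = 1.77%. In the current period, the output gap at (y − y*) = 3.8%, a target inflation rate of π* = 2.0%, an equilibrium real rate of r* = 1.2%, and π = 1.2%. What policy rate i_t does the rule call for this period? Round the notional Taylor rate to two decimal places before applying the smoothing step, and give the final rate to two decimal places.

2.64%

i^T_t = 1.2 + 2.0 + 1.5 × (1.2 − 2.0) + 0.5 × 3.8
   = 1.2 + 2 − 1.2 + 1.9 = 3.90
i_t = 0.59 × 1.77 + 0.41 × 3.90 = 1.0443 + 1.599 = 2.64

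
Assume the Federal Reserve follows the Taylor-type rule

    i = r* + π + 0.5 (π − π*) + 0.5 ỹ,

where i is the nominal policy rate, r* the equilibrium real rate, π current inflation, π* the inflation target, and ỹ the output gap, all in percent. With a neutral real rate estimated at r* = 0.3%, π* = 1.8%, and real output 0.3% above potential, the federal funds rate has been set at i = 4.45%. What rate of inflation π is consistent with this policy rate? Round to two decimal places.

Output 0.3% above potential → ỹ = 0.3.
Collecting π: i = r* + (1 + 0.5) π − 0.5 π* + 0.5 ỹ
1.5 π = 4.45 − 0.3 + 0.5 × 1.8 − 0.5 × 0.3 = 4.9
π = 4.9 / 1.5 = 3.27

3.27%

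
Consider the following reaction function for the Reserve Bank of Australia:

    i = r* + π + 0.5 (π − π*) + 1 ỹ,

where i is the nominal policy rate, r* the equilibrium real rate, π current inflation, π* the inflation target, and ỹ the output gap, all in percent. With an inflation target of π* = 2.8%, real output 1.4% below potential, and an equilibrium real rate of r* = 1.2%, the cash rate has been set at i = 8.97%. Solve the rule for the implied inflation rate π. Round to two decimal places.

7.05%

Output 1.4% below potential → ỹ = -1.4.
Collecting π: i = r* + (1 + 0.5) π − 0.5 π* + 1 ỹ
1.5 π = 8.97 − 1.2 + 0.5 × 2.8 − 1 × (-1.4) = 10.57
π = 10.57 / 1.5 = 7.05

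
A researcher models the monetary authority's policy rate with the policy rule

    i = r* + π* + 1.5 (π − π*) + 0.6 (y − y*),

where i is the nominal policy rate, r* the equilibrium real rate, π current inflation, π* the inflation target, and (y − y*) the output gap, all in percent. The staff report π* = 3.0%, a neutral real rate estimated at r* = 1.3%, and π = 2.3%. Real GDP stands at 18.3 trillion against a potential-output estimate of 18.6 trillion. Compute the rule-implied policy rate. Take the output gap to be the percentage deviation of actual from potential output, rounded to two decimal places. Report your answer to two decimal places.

Output gap = 100 × (18.3 − 18.6) / 18.6 = -1.61%.
i = 1.30 + 3.00 + 1.5 × (2.30 − 3.00) + 0.6 × (-1.61)
   = 1.30 + 3 − 1.05 − 0.966 = 2.28

2.28%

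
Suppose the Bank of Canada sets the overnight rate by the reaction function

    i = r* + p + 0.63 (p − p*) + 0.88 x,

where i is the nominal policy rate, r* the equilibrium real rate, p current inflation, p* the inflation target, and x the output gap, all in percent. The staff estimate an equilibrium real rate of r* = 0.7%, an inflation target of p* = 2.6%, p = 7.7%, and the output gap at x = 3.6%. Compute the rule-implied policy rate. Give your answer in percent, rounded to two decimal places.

i = 0.7 + 7.7 + 0.63 × (7.7 − 2.6) + 0.88 × 3.6
   = 0.7 + 7.7 + 3.213 + 3.168 = 14.78

14.78%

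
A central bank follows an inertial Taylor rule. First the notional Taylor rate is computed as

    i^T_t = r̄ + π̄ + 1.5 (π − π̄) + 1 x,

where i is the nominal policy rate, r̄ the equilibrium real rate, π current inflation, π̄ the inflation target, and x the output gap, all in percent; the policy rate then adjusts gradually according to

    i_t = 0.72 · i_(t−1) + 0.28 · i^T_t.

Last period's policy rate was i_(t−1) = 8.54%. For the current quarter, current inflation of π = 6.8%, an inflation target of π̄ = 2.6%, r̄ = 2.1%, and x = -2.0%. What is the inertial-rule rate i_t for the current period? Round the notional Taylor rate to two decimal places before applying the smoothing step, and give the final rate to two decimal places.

8.67%

i^T_t = 2.1 + 2.6 + 1.5 × (6.8 − 2.6) + 1 × (-2.0)
   = 2.1 + 2.6 + 6.3 − 2 = 9.00
i_t = 0.72 × 8.54 + 0.28 × 9.00 = 6.1488 + 2.52 = 8.67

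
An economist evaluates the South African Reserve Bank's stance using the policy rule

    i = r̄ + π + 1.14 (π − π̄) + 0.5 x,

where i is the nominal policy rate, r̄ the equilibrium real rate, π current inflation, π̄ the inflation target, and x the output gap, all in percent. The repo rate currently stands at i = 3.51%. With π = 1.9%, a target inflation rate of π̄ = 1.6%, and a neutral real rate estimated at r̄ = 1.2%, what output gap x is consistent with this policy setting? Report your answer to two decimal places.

0.5 x = 3.51 − 1.2 − 1.9 − 1.14 × (1.9 − 1.6) = 0.068
x = 0.068 / 0.5 = 0.14

0.14%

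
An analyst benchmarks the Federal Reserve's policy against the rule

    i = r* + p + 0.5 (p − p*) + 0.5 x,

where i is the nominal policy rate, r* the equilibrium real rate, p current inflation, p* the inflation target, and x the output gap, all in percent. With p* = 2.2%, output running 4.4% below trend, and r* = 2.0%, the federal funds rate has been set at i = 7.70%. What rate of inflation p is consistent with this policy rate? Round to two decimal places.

Output 4.4% below potential → x = -4.4.
Collecting p: i = r* + (1 + 0.5) p − 0.5 p* + 0.5 x
1.5 p = 7.70 − 2.0 + 0.5 × 2.2 − 0.5 × (-4.4) = 9
p = 9 / 1.5 = 6.00

6.00%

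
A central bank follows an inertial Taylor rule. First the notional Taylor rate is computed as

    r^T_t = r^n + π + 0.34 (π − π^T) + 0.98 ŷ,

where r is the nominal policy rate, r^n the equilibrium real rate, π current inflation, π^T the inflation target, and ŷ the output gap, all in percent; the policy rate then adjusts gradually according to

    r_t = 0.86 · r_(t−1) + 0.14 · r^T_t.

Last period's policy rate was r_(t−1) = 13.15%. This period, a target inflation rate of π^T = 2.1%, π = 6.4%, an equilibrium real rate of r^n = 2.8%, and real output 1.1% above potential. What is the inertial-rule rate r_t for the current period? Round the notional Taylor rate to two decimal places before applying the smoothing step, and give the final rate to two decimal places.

12.95%

Output 1.1% above potential → ŷ = 1.1.
r^T_t = 2.8 + 6.4 + 0.34 × (6.4 − 2.1) + 0.98 × 1.1
   = 2.8 + 6.4 + 1.462 + 1.078 = 11.74
r_t = 0.86 × 13.15 + 0.14 × 11.74 = 11.309 + 1.6436 = 12.95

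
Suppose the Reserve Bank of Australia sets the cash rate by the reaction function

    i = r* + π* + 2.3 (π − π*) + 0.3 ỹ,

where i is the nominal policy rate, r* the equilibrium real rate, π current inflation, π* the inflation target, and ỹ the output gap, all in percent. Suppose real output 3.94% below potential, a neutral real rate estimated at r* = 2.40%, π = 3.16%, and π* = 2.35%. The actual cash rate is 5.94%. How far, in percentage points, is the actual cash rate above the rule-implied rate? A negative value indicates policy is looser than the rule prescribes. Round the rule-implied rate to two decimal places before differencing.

Output 3.94% below potential → ỹ = -3.94.
i = 2.40 + 2.35 + 2.3 × (3.16 − 2.35) + 0.3 × (-3.94)
   = 2.40 + 2.35 + 1.863 − 1.182 = 5.43
Deviation = 5.94 − 5.43 = 0.51 pp.

0.51 pp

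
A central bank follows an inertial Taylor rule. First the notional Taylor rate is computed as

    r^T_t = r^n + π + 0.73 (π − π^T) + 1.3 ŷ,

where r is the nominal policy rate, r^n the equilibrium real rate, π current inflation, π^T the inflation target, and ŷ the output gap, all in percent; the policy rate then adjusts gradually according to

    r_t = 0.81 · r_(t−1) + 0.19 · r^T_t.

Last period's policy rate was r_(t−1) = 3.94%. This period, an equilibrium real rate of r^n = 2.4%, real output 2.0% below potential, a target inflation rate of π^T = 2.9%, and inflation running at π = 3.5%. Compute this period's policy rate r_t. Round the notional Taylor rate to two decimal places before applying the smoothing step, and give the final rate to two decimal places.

3.90%

Output 2.0% below potential → ŷ = -2.0.
r^T_t = 2.4 + 3.5 + 0.73 × (3.5 − 2.9) + 1.3 × (-2.0)
   = 2.4 + 3.5 + 0.438 − 2.6 = 3.74
r_t = 0.81 × 3.94 + 0.19 × 3.74 = 3.1914 + 0.7106 = 3.90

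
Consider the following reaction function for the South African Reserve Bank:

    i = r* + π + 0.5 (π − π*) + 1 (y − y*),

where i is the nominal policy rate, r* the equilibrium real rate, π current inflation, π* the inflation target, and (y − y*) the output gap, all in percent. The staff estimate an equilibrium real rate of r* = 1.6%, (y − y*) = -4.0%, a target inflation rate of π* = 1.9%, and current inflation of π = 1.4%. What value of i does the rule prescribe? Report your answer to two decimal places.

-1.25%

i = 1.6 + 1.4 + 0.5 × (1.4 − 1.9) + 1 × (-4.0)
   = 1.6 + 1.4 − 0.25 − 4 = -1.25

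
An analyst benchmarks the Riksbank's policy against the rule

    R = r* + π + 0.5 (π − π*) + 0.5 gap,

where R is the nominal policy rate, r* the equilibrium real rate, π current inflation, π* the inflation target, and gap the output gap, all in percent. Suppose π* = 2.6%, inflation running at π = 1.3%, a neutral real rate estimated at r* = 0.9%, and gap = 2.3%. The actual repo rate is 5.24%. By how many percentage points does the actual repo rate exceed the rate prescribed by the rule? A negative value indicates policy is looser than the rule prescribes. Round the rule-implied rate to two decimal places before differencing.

R = 0.9 + 1.3 + 0.5 × (1.3 − 2.6) + 0.5 × 2.3
   = 0.9 + 1.3 − 0.65 + 1.15 = 2.70
Deviation = 5.24 − 2.70 = 2.54 pp.

2.54 pp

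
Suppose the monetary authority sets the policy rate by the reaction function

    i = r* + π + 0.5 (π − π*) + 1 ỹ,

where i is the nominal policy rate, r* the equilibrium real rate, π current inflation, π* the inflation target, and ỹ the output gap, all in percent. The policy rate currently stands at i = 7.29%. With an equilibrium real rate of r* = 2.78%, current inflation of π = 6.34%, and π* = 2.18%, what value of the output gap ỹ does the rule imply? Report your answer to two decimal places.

-3.91%

1 ỹ = 7.29 − 2.78 − 6.34 − 0.5 × (6.34 − 2.18) = -3.91
ỹ = -3.91 / 1 = -3.91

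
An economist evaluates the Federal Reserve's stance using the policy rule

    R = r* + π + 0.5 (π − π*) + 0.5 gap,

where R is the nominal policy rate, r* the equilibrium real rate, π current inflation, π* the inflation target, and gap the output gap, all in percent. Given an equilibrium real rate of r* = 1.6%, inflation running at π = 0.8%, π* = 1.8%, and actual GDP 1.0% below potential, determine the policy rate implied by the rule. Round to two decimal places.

Output 1.0% below potential → gap = -1.0.
R = 1.6 + 0.8 + 0.5 × (0.8 − 1.8) + 0.5 × (-1.0)
   = 1.6 + 0.8 − 0.5 − 0.5 = 1.40

1.40%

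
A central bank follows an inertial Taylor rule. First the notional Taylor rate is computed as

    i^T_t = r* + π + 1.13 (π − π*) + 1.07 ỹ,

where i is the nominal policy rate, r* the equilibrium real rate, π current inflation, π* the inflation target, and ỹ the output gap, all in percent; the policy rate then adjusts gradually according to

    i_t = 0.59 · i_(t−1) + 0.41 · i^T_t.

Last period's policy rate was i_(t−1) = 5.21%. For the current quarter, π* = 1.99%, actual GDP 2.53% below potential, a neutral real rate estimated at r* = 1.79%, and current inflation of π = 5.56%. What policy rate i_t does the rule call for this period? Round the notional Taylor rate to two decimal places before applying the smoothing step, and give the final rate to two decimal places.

Output 2.53% below potential → ỹ = -2.53.
i^T_t = 1.79 + 5.56 + 1.13 × (5.56 − 1.99) + 1.07 × (-2.53)
   = 1.79 + 5.56 + 4.0341 − 2.7071 = 8.68
i_t = 0.59 × 5.21 + 0.41 × 8.68 = 3.0739 + 3.5588 = 6.63

6.63%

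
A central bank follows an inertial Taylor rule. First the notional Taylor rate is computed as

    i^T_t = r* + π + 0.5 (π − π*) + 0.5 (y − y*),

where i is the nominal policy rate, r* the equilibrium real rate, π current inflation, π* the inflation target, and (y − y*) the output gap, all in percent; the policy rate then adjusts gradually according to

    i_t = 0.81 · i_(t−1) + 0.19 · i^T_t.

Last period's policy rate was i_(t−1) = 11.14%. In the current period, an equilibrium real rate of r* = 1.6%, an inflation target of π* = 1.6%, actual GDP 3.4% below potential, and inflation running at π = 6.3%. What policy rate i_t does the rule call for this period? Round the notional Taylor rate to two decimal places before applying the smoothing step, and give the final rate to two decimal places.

Output 3.4% below potential → (y − y*) = -3.4.
i^T_t = 1.6 + 6.3 + 0.5 × (6.3 − 1.6) + 0.5 × (-3.4)
   = 1.6 + 6.3 + 2.35 − 1.7 = 8.55
i_t = 0.81 × 11.14 + 0.19 × 8.55 = 9.0234 + 1.6245 = 10.65

10.65%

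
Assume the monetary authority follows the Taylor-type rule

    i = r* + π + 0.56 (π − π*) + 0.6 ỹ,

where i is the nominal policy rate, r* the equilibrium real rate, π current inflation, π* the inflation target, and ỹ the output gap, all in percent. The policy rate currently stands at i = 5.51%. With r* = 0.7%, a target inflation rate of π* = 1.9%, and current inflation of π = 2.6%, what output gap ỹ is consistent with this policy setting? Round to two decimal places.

3.03%

0.6 ỹ = 5.51 − 0.7 − 2.6 − 0.56 × (2.6 − 1.9) = 1.818
ỹ = 1.818 / 0.6 = 3.03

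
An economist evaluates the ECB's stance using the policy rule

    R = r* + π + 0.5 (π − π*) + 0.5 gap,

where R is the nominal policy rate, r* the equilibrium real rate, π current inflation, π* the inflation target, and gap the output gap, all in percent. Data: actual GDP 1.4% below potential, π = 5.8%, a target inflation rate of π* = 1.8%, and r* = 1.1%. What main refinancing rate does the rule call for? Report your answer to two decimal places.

8.20%

Output 1.4% below potential → gap = -1.4.
R = 1.1 + 5.8 + 0.5 × (5.8 − 1.8) + 0.5 × (-1.4)
   = 1.1 + 5.8 + 2 − 0.7 = 8.20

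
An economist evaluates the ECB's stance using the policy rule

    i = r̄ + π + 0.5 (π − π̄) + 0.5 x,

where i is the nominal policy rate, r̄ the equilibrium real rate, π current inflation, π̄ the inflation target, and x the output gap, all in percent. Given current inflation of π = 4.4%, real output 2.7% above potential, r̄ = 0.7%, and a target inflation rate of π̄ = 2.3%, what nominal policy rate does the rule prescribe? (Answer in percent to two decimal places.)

7.50%

Output 2.7% above potential → x = 2.7.
i = 0.7 + 4.4 + 0.5 × (4.4 − 2.3) + 0.5 × 2.7
   = 0.7 + 4.4 + 1.05 + 1.35 = 7.50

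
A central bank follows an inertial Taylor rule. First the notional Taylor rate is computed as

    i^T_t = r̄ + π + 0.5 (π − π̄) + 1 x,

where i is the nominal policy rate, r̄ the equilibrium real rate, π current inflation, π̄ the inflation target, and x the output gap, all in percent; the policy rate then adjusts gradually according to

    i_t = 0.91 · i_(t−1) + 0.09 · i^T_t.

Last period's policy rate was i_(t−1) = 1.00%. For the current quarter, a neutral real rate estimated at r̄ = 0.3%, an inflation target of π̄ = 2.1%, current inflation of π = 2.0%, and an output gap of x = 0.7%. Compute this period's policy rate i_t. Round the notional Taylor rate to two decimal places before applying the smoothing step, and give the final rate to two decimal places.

1.18%

i^T_t = 0.3 + 2.0 + 0.5 × (2.0 − 2.1) + 1 × 0.7
   = 0.3 + 2 − 0.05 + 0.7 = 2.95
i_t = 0.91 × 1.00 + 0.09 × 2.95 = 0.91 + 0.2655 = 1.18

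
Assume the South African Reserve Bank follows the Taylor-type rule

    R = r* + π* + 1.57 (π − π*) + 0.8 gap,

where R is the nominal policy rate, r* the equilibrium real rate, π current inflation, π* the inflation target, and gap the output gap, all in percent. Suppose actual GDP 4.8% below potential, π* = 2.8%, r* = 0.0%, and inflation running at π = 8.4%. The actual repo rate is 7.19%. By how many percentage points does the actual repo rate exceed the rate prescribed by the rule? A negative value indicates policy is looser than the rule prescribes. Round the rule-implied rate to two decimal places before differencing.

-0.56 pp

Output 4.8% below potential → gap = -4.8.
R = 0.0 + 2.8 + 1.57 × (8.4 − 2.8) + 0.8 × (-4.8)
   = 0.0 + 2.8 + 8.792 − 3.84 = 7.75
Deviation = 7.19 − 7.75 = -0.56 pp.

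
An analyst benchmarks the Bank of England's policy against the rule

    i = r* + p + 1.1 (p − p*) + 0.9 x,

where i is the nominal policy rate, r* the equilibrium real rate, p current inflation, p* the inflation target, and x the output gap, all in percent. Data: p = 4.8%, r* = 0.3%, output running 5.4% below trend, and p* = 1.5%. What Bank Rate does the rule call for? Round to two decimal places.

3.87%

Output 5.4% below potential → x = -5.4.
i = 0.3 + 4.8 + 1.1 × (4.8 − 1.5) + 0.9 × (-5.4)
   = 0.3 + 4.8 + 3.63 − 4.86 = 3.87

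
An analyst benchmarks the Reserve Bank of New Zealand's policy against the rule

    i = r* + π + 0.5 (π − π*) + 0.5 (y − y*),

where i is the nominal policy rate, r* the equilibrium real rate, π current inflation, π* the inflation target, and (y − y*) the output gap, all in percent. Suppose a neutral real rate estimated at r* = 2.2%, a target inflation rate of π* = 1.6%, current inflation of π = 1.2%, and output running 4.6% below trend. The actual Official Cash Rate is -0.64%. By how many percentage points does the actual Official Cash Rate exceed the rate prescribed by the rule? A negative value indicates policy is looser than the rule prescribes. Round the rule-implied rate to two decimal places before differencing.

-1.54 pp

Output 4.6% below potential → (y − y*) = -4.6.
i = 2.2 + 1.2 + 0.5 × (1.2 − 1.6) + 0.5 × (-4.6)
   = 2.2 + 1.2 − 0.2 − 2.3 = 0.90
Deviation = -0.64 − 0.90 = -1.54 pp.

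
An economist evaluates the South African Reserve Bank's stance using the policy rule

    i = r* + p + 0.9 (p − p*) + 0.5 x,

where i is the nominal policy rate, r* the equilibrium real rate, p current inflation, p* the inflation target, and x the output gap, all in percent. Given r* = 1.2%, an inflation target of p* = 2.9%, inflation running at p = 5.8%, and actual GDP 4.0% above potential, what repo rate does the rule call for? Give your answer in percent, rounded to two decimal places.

Output 4.0% above potential → x = 4.0.
i = 1.2 + 5.8 + 0.9 × (5.8 − 2.9) + 0.5 × 4.0
   = 1.2 + 5.8 + 2.61 + 2 = 11.61

11.61%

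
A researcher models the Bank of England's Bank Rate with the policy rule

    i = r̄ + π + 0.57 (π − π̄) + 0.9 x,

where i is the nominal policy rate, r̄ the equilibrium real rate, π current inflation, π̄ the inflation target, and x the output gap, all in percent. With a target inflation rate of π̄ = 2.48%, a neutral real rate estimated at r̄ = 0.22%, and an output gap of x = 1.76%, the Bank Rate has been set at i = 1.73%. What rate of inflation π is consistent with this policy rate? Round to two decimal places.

Collecting π: i = r̄ + (1 + 0.57) π − 0.57 π̄ + 0.9 x
1.57 π = 1.73 − 0.22 + 0.57 × 2.48 − 0.9 × 1.76 = 1.3396
π = 1.3396 / 1.57 = 0.85

0.85%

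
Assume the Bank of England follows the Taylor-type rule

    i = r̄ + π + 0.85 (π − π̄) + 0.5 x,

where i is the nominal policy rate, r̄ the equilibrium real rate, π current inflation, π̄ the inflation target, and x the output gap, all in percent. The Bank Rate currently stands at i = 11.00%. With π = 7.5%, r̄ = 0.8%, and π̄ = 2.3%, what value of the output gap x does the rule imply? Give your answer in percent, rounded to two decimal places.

-3.44%

0.5 x = 11.00 − 0.8 − 7.5 − 0.85 × (7.5 − 2.3) = -1.72
x = -1.72 / 0.5 = -3.44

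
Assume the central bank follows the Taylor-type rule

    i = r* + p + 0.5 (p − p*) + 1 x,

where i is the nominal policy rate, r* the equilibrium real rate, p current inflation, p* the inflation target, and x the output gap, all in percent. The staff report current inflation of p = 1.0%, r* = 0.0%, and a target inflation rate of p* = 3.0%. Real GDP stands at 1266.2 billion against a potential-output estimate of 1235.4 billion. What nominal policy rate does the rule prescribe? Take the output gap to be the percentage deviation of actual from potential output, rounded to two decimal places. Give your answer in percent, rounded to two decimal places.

2.49%

Output gap = 100 × (1266.2 − 1235.4) / 1235.4 = 2.49%.
i = 0.00 + 1.00 + 0.5 × (1.00 − 3.00) + 1 × 2.49
   = 0.00 + 1 − 1 + 2.49 = 2.49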